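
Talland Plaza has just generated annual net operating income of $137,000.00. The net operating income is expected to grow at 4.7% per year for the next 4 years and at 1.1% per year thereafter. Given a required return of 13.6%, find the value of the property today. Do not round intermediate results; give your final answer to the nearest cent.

D_1 = 143439.00000
D_2 = 150180.63300
D_3 = 157239.12275
D_4 = 164629.36152
Terminal value at year 4: TV = D_4×(1+g_2)/(r−g_2) = 166440.28450/0.125 = 1331522.27598
P_0 = D_1/(1+r)^1 + D_2/(1+r)^2 + D_3/(1+r)^3 + D_4/(1+r)^4 + TV/(1+r)^4
    = 126266.72535 + 116374.34986 + 107256.99323 + 98853.93654 + 799530.63873 = 1248282.64371

$1248282.64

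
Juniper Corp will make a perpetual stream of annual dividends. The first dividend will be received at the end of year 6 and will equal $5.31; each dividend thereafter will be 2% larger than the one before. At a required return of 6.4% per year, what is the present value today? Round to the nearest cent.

Value at end of year 5: C₁ / (r − g) = $5.31 / (0.064 − 0.02) = $120.6818
Discount to today: PV = $120.6818 / (1 + 0.064)^5 = $120.6818 / 1.363666 = $88.50

$88.50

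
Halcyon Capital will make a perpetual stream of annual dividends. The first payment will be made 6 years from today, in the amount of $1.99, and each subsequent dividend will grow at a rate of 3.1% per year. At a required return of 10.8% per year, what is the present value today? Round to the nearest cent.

$15.48

Value at end of year 5: C₁ / (r − g) = $1.99 / (0.108 − 0.031) = $25.8442
Discount to today: PV = $25.8442 / (1 + 0.108)^5 = $25.8442 / 1.669932 = $15.48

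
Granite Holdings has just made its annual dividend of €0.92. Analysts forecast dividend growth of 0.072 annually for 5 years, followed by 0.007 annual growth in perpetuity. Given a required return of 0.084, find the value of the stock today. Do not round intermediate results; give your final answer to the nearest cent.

D_1 = 0.98624
D_2 = 1.05725
D_3 = 1.13337
D_4 = 1.21497
D_5 = 1.30245
Terminal value at year 5: TV = D_5×(1+g_2)/(r−g_2) = 1.31157/0.077 = 17.03337
P_0 = D_1/(1+r)^1 + D_2/(1+r)^2 + D_3/(1+r)^3 + D_4/(1+r)^4 + D_5/(1+r)^5 + TV/(1+r)^5
    = 0.90982 + 0.89974 + 0.88978 + 0.87993 + 0.87019 + 11.38031 = 15.82978

€15.83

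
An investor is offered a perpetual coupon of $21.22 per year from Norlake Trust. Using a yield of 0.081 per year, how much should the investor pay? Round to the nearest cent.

Level perpetuity: PV = C / r = $21.22 / 0.081 = $261.98

$261.98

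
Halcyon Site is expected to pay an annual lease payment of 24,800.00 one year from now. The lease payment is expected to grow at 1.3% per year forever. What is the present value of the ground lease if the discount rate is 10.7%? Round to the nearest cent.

Growing perpetuity: P = D₁ / (r − g) = 24,800.0000 / (0.107 − 0.013) = 263,829.79

263829.79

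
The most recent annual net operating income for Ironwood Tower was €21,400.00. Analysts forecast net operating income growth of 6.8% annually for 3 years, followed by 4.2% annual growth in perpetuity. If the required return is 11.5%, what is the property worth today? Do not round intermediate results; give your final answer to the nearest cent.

€327378.46

D_1 = 22855.20000
D_2 = 24409.35360
D_3 = 26069.18964
Terminal value at year 3: TV = D_3×(1+g_2)/(r−g_2) = 27164.09561/0.073 = 372110.89877
P_0 = D_1/(1+r)^1 + D_2/(1+r)^2 + D_3/(1+r)^3 + TV/(1+r)^3
    = 20497.93722 + 19633.89861 + 18806.28136 + 268440.34489 = 327378.46208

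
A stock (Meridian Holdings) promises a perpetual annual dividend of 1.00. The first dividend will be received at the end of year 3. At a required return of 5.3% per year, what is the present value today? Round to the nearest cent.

17.02

Value at end of year 2: C / r = 1.00 / 0.053 = 18.8679
Discount to today: PV = 18.8679 / (1 + 0.053)^2 = 18.8679 / 1.108809 = 17.02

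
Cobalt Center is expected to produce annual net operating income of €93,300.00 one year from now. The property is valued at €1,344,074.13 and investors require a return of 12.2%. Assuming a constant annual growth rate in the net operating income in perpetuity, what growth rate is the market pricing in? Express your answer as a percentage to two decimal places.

P = D₁/(r−g) ⇒ g = r − D₁/P = 0.122 − €93,300.00/€1,344,074.13 = 0.052584

5.26%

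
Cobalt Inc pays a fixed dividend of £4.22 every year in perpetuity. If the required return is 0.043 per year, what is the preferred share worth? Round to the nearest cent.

£98.14

Level perpetuity: PV = C / r = £4.22 / 0.043 = £98.14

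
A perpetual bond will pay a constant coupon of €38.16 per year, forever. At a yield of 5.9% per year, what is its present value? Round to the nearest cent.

€646.78

Level perpetuity: PV = C / r = €38.16 / 0.059 = €646.78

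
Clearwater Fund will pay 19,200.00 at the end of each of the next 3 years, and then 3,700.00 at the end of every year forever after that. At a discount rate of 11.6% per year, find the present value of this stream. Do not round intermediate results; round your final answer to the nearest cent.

PV of 3-year annuity: 19,200.00 × [1 − (1+0.116)^−3] / 0.116 = 46433.99773
Perpetuity value at year 3: 3,700.00 / 0.116 = 31896.55172
PV of perpetuity: 31896.55172 / (1+0.116)^3 = 22948.33341
Total PV = 46433.99773 + 22948.33341 = 69382.33114

69382.33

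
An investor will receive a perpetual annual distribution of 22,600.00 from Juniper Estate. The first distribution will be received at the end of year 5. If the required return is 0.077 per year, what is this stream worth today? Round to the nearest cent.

Value at end of year 4: C / r = 22,600.00 / 0.077 = 293,506.4935
Discount to today: PV = 293,506.4935 / (1 + 0.077)^4 = 293,506.4935 / 1.345435 = 218,149.84

218149.84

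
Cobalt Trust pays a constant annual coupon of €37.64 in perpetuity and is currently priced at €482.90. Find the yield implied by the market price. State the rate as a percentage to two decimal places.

7.79%

P = C/r ⇒ r = C/P = €37.64/€482.90 = 0.077946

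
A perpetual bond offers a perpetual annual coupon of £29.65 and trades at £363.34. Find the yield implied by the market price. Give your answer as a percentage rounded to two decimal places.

P = C/r ⇒ r = C/P = £29.65/£363.34 = 0.081604

8.16%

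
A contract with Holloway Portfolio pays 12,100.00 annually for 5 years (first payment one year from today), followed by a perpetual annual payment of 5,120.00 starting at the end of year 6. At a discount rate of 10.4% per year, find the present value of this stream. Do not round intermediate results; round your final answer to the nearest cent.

75422.28

PV of 5-year annuity: 12,100.00 × [1 − (1+0.104)^−5] / 0.104 = 45403.62523
Perpetuity value at year 5: 5,120.00 / 0.104 = 49230.76923
PV of perpetuity: 49230.76923 / (1+0.104)^5 = 30018.65674
Total PV = 45403.62523 + 30018.65674 = 75422.28197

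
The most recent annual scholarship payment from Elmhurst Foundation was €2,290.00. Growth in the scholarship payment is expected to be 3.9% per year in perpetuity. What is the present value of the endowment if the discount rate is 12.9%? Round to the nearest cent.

D₁ = D₀ × (1 + g) = €2,290.00 × 1.039 = €2,379.3100
Growing perpetuity: P = D₁ / (r − g) = €2,379.3100 / (0.129 − 0.039) = €26,436.78

€26436.78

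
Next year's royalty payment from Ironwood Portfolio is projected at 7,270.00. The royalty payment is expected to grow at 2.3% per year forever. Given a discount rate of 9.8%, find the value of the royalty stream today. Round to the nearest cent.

96933.33

Growing perpetuity: P = D₁ / (r − g) = 7,270.0000 / (0.098 − 0.023) = 96,933.33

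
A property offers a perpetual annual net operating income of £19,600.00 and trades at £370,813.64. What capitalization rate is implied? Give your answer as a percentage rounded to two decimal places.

5.29%

P = C/r ⇒ r = C/P = £19,600.00/£370,813.64 = 0.052857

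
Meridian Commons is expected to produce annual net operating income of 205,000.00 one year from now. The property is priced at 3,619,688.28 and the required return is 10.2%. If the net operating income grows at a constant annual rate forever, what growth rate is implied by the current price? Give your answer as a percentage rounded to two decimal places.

4.54%

P = D₁/(r−g) ⇒ g = r − D₁/P = 0.102 − 205,000.00/3,619,688.28 = 0.045365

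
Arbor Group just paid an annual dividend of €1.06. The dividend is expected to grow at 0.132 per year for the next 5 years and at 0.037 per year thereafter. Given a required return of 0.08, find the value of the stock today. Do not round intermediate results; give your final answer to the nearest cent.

D_1 = 1.19992
D_2 = 1.35831
D_3 = 1.53761
D_4 = 1.74057
D_5 = 1.97033
Terminal value at year 5: TV = D_5×(1+g_2)/(r−g_2) = 2.04323/0.043 = 47.51692
P_0 = D_1/(1+r)^1 + D_2/(1+r)^2 + D_3/(1+r)^3 + D_4/(1+r)^4 + D_5/(1+r)^5 + TV/(1+r)^5
    = 1.11104 + 1.16453 + 1.22060 + 1.27937 + 1.34097 + 32.33922 = 38.45573

€38.46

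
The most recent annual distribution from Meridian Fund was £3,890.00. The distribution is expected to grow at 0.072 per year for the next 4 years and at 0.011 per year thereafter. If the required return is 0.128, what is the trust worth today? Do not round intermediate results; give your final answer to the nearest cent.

£41141.69

D_1 = 4170.08000
D_2 = 4470.32576
D_3 = 4792.18921
D_4 = 5137.22684
Terminal value at year 4: TV = D_4×(1+g_2)/(r−g_2) = 5193.73633/0.117 = 44390.90883
P_0 = D_1/(1+r)^1 + D_2/(1+r)^2 + D_3/(1+r)^3 + D_4/(1+r)^4 + TV/(1+r)^4
    = 3696.87943 + 3513.34641 + 3338.92496 + 3173.16273 + 27419.38048 = 41141.69401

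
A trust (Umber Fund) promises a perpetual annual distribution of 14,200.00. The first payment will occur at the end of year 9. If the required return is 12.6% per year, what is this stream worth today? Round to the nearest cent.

43612.47

Value at end of year 8: C / r = 14,200.00 / 0.126 = 112,698.4127
Discount to today: PV = 112,698.4127 / (1 + 0.126)^8 = 112,698.4127 / 2.584087 = 43,612.47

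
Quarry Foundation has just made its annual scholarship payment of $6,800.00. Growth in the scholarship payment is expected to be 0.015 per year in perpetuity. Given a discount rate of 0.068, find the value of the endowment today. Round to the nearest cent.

$130226.42

D₁ = D₀ × (1 + g) = $6,800.00 × 1.015 = $6,902.0000
Growing perpetuity: P = D₁ / (r − g) = $6,902.0000 / (0.068 − 0.015) = $130,226.42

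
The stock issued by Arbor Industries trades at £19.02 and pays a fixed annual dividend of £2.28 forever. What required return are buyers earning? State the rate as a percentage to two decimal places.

P = C/r ⇒ r = C/P = £2.28/£19.02 = 0.119874

11.99%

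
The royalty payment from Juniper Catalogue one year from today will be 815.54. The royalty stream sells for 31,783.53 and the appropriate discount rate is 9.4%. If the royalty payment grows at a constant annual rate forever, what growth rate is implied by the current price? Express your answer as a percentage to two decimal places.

6.83%

P = D₁/(r−g) ⇒ g = r − D₁/P = 0.094 − 815.54/31,783.53 = 0.068341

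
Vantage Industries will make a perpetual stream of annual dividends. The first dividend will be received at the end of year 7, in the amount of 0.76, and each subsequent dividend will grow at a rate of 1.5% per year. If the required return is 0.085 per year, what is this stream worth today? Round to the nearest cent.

Value at end of year 6: C₁ / (r − g) = 0.76 / (0.085 − 0.015) = 10.8571
Discount to today: PV = 10.8571 / (1 + 0.085)^6 = 10.8571 / 1.631468 = 6.65

6.65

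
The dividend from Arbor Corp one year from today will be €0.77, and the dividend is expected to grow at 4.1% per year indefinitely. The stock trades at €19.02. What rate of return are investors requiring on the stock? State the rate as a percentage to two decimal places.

P = D₁/(r − g) ⇒ r = D₁/P + g = €0.7700/€19.02 + 0.041 = 0.040484 + 0.041 = 0.081484

8.15%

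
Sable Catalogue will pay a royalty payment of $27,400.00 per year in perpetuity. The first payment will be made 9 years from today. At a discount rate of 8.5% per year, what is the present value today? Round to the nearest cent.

Value at end of year 8: C / r = $27,400.00 / 0.085 = $322,352.9412
Discount to today: PV = $322,352.9412 / (1 + 0.085)^8 = $322,352.9412 / 1.920604 = $167,839.33

$167839.33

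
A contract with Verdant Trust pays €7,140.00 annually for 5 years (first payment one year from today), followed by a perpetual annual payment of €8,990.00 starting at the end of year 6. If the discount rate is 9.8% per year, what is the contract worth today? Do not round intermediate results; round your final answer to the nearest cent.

PV of 5-year annuity: €7,140.00 × [1 − (1+0.098)^−5] / 0.098 = 27205.07696
Perpetuity value at year 5: €8,990.00 / 0.098 = 91734.69388
PV of perpetuity: 91734.69388 / (1+0.098)^5 = 57480.68242
Total PV = 27205.07696 + 57480.68242 = 84685.75937

€84685.76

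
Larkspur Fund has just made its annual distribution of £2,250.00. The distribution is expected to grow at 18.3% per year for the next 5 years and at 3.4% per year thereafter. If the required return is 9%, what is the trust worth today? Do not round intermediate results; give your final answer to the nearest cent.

D_1 = 2661.75000
D_2 = 3148.85025
D_3 = 3725.08985
D_4 = 4406.78129
D_5 = 5213.22226
Terminal value at year 5: TV = D_5×(1+g_2)/(r−g_2) = 5390.47182/0.056 = 96258.42536
P_0 = D_1/(1+r)^1 + D_2/(1+r)^2 + D_3/(1+r)^3 + D_4/(1+r)^4 + D_5/(1+r)^5 + TV/(1+r)^5
    = 2441.97248 + 2650.32426 + 2876.45284 + 3121.87496 + 3388.23677 + 62561.37184 = 77040.23315

£77040.23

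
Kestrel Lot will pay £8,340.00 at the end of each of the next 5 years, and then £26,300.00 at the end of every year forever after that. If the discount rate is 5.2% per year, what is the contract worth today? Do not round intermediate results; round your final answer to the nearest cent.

PV of 5-year annuity: £8,340.00 × [1 − (1+0.052)^−5] / 0.052 = 35909.07856
Perpetuity value at year 5: £26,300.00 / 0.052 = 505769.23077
PV of perpetuity: 505769.23077 / (1+0.052)^5 = 392530.76959
Total PV = 35909.07856 + 392530.76959 = 428439.84815

£428439.85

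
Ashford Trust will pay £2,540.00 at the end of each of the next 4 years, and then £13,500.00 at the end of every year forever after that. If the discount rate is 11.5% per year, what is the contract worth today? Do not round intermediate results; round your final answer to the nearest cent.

PV of 4-year annuity: £2,540.00 × [1 − (1+0.115)^−4] / 0.115 = 7796.81905
Perpetuity value at year 4: £13,500.00 / 0.115 = 117391.30435
PV of perpetuity: 117391.30435 / (1+0.115)^4 = 75951.51806
Total PV = 7796.81905 + 75951.51806 = 83748.33711

£83748.34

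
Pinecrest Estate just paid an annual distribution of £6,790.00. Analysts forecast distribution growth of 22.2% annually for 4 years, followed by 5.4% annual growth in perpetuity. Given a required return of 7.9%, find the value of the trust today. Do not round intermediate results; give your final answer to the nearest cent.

D_1 = 8297.38000
D_2 = 10139.39836
D_3 = 12390.34480
D_4 = 15141.00134
Terminal value at year 4: TV = D_4×(1+g_2)/(r−g_2) = 15958.61541/0.025 = 638344.61652
P_0 = D_1/(1+r)^1 + D_2/(1+r)^2 + D_3/(1+r)^3 + D_4/(1+r)^4 + TV/(1+r)^4
    = 7689.87952 + 8709.02018 + 9863.22767 + 11170.40242 + 470944.16611 = 508376.69590

£508376.70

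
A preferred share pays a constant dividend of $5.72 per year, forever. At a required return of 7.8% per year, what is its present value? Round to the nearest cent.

$73.33

Level perpetuity: PV = C / r = $5.72 / 0.078 = $73.33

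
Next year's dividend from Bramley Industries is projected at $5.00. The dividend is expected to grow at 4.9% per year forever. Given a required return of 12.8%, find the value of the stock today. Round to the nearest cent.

$63.29

Growing perpetuity: P = D₁ / (r − g) = $5.0000 / (0.128 − 0.049) = $63.29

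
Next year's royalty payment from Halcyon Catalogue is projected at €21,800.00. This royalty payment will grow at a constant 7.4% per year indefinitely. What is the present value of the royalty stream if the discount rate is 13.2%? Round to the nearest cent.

Growing perpetuity: P = D₁ / (r − g) = €21,800.0000 / (0.132 − 0.074) = €375,862.07

€375862.07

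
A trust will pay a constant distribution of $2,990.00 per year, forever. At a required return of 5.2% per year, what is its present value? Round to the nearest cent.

$57500.00

Level perpetuity: PV = C / r = $2,990.00 / 0.052 = $57,500.00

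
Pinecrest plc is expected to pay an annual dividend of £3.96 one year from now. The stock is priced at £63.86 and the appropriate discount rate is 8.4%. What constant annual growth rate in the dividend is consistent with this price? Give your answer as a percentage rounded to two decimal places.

2.20%

P = D₁/(r−g) ⇒ g = r − D₁/P = 0.084 − £3.96/£63.86 = 0.021989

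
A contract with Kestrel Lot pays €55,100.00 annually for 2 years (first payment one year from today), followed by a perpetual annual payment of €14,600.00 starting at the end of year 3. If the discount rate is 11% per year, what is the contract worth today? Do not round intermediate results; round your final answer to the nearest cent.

PV of 2-year annuity: €55,100.00 × [1 − (1+0.11)^−2] / 0.11 = 94360.03571
Perpetuity value at year 2: €14,600.00 / 0.11 = 132727.27273
PV of perpetuity: 132727.27273 / (1+0.11)^2 = 107724.43205
Total PV = 94360.03571 + 107724.43205 = 202084.46776

€202084.47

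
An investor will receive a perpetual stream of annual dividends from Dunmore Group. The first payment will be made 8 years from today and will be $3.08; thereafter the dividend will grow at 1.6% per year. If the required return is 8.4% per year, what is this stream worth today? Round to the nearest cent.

$25.75

Value at end of year 7: C₁ / (r − g) = $3.08 / (0.084 − 0.016) = $45.2941
Discount to today: PV = $45.2941 / (1 + 0.084)^7 = $45.2941 / 1.758754 = $25.75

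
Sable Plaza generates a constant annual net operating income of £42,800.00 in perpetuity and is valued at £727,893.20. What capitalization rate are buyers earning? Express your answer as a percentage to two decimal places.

5.88%

P = C/r ⇒ r = C/P = £42,800.00/£727,893.20 = 0.058800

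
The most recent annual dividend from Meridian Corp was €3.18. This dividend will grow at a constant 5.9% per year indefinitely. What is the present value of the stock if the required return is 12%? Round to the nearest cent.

D₁ = D₀ × (1 + g) = €3.18 × 1.059 = €3.3676
Growing perpetuity: P = D₁ / (r − g) = €3.3676 / (0.12 − 0.059) = €55.21

€55.21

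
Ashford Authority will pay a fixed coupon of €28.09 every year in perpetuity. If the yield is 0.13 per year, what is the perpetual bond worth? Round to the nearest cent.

€216.08

Level perpetuity: PV = C / r = €28.09 / 0.13 = €216.08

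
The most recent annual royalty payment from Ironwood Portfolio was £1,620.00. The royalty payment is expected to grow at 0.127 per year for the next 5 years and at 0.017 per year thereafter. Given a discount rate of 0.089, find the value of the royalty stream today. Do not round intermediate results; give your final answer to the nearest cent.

D_1 = 1825.74000
D_2 = 2057.60898
D_3 = 2318.92532
D_4 = 2613.42884
D_5 = 2945.33430
Terminal value at year 5: TV = D_5×(1+g_2)/(r−g_2) = 2995.40498/0.072 = 41602.84696
P_0 = D_1/(1+r)^1 + D_2/(1+r)^2 + D_3/(1+r)^3 + D_4/(1+r)^4 + D_5/(1+r)^5 + TV/(1+r)^5
    = 1676.52893 + 1735.03039 + 1795.57324 + 1858.22868 + 1923.07046 + 27163.37020 = 36151.80189

£36151.80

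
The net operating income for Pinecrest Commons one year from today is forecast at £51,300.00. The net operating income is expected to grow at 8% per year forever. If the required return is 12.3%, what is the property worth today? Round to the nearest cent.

£1193023.26

Growing perpetuity: P = D₁ / (r − g) = £51,300.0000 / (0.123 − 0.08) = £1,193,023.26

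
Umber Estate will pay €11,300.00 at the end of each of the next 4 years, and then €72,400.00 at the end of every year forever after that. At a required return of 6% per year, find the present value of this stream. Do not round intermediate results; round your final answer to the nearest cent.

€994948.71

PV of 4-year annuity: €11,300.00 × [1 − (1+0.06)^−4] / 0.06 = 39155.69342
Perpetuity value at year 4: €72,400.00 / 0.06 = 1206666.66667
PV of perpetuity: 1206666.66667 / (1+0.06)^4 = 955793.02031
Total PV = 39155.69342 + 955793.02031 = 994948.71373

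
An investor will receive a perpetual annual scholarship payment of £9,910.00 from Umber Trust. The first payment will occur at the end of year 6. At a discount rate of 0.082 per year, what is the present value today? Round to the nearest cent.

Value at end of year 5: C / r = £9,910.00 / 0.082 = £120,853.6585
Discount to today: PV = £120,853.6585 / (1 + 0.082)^5 = £120,853.6585 / 1.482983 = £81,493.60

£81493.60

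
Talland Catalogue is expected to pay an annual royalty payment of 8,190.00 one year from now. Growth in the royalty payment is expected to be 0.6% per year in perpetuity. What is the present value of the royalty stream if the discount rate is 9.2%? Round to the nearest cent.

95232.56

Growing perpetuity: P = D₁ / (r − g) = 8,190.0000 / (0.092 − 0.006) = 95,232.56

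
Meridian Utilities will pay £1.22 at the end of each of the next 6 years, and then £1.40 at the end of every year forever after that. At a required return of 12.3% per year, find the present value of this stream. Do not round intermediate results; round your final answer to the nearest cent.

PV of 6-year annuity: £1.22 × [1 − (1+0.123)^−6] / 0.123 = 4.97359
Perpetuity value at year 6: £1.40 / 0.123 = 11.38211
PV of perpetuity: 11.38211 / (1+0.123)^6 = 5.67472
Total PV = 4.97359 + 5.67472 = 10.64831

£10.65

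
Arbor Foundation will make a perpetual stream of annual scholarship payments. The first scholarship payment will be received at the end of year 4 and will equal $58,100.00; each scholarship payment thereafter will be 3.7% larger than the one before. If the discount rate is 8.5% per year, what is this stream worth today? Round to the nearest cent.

Value at end of year 3: C₁ / (r − g) = $58,100.00 / (0.085 − 0.037) = $1,210,416.6667
Discount to today: PV = $1,210,416.6667 / (1 + 0.085)^3 = $1,210,416.6667 / 1.277289 = $947,645.01

$947645.01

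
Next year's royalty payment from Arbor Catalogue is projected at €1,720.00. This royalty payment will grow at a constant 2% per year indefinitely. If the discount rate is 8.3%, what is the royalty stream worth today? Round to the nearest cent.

Growing perpetuity: P = D₁ / (r − g) = €1,720.0000 / (0.083 − 0.02) = €27,301.59

€27301.59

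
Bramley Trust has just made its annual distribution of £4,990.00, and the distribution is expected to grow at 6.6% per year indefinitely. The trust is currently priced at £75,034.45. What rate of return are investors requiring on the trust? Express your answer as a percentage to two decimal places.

13.69%

D₁ = £4,990.00 × 1.066 = £5,319.3400
P = D₁/(r − g) ⇒ r = D₁/P + g = £5,319.3400/£75,034.45 + 0.066 = 0.070892 + 0.066 = 0.136892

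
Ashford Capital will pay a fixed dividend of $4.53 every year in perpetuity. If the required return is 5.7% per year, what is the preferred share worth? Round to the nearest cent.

Level perpetuity: PV = C / r = $4.53 / 0.057 = $79.47

$79.47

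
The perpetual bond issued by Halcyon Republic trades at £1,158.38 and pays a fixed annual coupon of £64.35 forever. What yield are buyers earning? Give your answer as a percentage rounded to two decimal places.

5.56%

P = C/r ⇒ r = C/P = £64.35/£1,158.38 = 0.055552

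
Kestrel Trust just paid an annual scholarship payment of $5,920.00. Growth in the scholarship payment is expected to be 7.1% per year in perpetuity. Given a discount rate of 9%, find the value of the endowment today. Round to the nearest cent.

D₁ = D₀ × (1 + g) = $5,920.00 × 1.071 = $6,340.3200
Growing perpetuity: P = D₁ / (r − g) = $6,340.3200 / (0.09 − 0.071) = $333,701.05

$333701.05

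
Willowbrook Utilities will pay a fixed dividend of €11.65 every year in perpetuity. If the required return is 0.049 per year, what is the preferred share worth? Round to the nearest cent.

€237.76

Level perpetuity: PV = C / r = €11.65 / 0.049 = €237.76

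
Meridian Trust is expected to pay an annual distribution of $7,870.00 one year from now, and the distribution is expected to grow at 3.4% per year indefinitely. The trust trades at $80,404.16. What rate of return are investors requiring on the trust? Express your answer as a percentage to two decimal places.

P = D₁/(r − g) ⇒ r = D₁/P + g = $7,870.0000/$80,404.16 + 0.034 = 0.097881 + 0.034 = 0.131881

13.19%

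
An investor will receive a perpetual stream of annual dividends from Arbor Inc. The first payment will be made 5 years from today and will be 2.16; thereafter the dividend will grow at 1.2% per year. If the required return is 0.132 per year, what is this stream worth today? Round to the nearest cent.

10.96

Value at end of year 4: C₁ / (r − g) = 2.16 / (0.132 − 0.012) = 18.0000
Discount to today: PV = 18.0000 / (1 + 0.132)^4 = 18.0000 / 1.642047 = 10.96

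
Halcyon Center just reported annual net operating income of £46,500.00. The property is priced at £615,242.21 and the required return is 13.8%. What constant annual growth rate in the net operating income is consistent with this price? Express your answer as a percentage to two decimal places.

P = D₀(1+g)/(r−g) ⇒ P(r−g) = D₀(1+g) ⇒ g(P+D₀) = P·r − D₀
g = (P·r − D₀)/(P + D₀) = (£615,242.21×0.138 − £46,500.00) / (£615,242.21 + £46,500.00) = 0.058034

5.80%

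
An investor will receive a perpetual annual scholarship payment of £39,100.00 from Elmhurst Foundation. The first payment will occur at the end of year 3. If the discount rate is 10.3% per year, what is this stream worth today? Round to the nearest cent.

£312024.36

Value at end of year 2: C / r = £39,100.00 / 0.103 = £379,611.6505
Discount to today: PV = £379,611.6505 / (1 + 0.103)^2 = £379,611.6505 / 1.216609 = £312,024.36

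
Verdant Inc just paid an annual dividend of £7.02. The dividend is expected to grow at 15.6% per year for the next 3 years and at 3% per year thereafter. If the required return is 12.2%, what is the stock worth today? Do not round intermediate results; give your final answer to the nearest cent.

£108.32

D_1 = 8.11512
D_2 = 9.38108
D_3 = 10.84453
Terminal value at year 3: TV = D_3×(1+g_2)/(r−g_2) = 11.16986/0.092 = 121.41155
P_0 = D_1/(1+r)^1 + D_2/(1+r)^2 + D_3/(1+r)^3 + TV/(1+r)^3
    = 7.23273 + 7.45190 + 7.67772 + 85.95704 = 108.31938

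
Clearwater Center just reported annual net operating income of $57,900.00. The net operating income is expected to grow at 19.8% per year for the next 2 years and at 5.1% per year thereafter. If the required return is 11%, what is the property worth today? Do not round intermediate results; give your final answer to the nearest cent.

$1331360.50

D_1 = 69364.20000
D_2 = 83098.31160
Terminal value at year 2: TV = D_2×(1+g_2)/(r−g_2) = 87336.32549/0.059 = 1480276.70325
P_0 = D_1/(1+r)^1 + D_2/(1+r)^2 + TV/(1+r)^2
    = 62490.27027 + 67444.45386 + 1201425.77976 = 1331360.50389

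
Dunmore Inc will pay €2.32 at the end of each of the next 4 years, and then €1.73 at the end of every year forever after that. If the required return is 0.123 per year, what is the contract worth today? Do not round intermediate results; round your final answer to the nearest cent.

PV of 4-year annuity: €2.32 × [1 − (1+0.123)^−4] / 0.123 = 7.00236
Perpetuity value at year 4: €1.73 / 0.123 = 14.06504
PV of perpetuity: 14.06504 / (1+0.123)^4 = 8.84345
Total PV = 7.00236 + 8.84345 = 15.84581

€15.85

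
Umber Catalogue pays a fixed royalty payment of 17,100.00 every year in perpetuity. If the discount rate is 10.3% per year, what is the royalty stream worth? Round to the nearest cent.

Level perpetuity: PV = C / r = 17,100.00 / 0.103 = 166,019.42

166019.42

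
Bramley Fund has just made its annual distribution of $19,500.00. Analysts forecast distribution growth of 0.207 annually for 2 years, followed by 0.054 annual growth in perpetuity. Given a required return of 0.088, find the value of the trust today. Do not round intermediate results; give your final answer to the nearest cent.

$789597.66

D_1 = 23536.50000
D_2 = 28408.55550
Terminal value at year 2: TV = D_2×(1+g_2)/(r−g_2) = 29942.61750/0.034 = 880665.22050
P_0 = D_1/(1+r)^1 + D_2/(1+r)^2 + TV/(1+r)^2
    = 21632.81250 + 23998.90137 + 743965.94238 = 789597.65625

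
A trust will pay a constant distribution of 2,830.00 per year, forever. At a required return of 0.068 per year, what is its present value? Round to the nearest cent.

Level perpetuity: PV = C / r = 2,830.00 / 0.068 = 41,617.65

41617.65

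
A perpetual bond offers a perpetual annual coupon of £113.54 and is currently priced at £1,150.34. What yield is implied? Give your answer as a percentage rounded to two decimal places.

9.87%

P = C/r ⇒ r = C/P = £113.54/£1,150.34 = 0.098701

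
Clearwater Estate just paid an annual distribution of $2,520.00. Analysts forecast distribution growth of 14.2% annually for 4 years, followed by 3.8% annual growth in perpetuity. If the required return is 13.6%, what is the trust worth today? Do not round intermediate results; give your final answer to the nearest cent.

$37473.62

D_1 = 2877.84000
D_2 = 3286.49328
D_3 = 3753.17533
D_4 = 4286.12622
Terminal value at year 4: TV = D_4×(1+g_2)/(r−g_2) = 4448.99902/0.098 = 45397.94917
P_0 = D_1/(1+r)^1 + D_2/(1+r)^2 + D_3/(1+r)^3 + D_4/(1+r)^4 + TV/(1+r)^4
    = 2533.30986 + 2546.69002 + 2560.14084 + 2573.66272 + 27259.81529 = 37473.61872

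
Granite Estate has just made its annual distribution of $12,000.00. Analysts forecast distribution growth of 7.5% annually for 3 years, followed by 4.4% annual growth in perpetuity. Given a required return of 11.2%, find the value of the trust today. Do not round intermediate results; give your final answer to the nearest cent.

D_1 = 12900.00000
D_2 = 13867.50000
D_3 = 14907.56250
Terminal value at year 3: TV = D_3×(1+g_2)/(r−g_2) = 15563.49525/0.068 = 228874.93015
P_0 = D_1/(1+r)^1 + D_2/(1+r)^2 + D_3/(1+r)^3 + TV/(1+r)^3
    = 11600.71942 + 11214.72426 + 10841.57247 + 166450.02435 = 200107.04050

$200107.04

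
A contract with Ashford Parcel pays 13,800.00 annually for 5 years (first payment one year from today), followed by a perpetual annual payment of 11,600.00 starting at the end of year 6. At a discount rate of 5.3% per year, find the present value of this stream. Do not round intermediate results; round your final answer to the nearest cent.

PV of 5-year annuity: 13,800.00 × [1 − (1+0.053)^−5] / 0.053 = 59254.53334
Perpetuity value at year 5: 11,600.00 / 0.053 = 218867.92453
PV of perpetuity: 218867.92453 / (1+0.053)^5 = 169059.76607
Total PV = 59254.53334 + 169059.76607 = 228314.29941

228314.30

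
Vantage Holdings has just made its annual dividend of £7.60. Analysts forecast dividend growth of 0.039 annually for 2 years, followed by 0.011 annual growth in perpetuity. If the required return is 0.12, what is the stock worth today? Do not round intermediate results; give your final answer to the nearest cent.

£74.26

D_1 = 7.89640
D_2 = 8.20436
Terminal value at year 2: TV = D_2×(1+g_2)/(r−g_2) = 8.29461/0.109 = 76.09732
P_0 = D_1/(1+r)^1 + D_2/(1+r)^2 + TV/(1+r)^2
    = 7.05036 + 6.54047 + 60.66432 = 74.25514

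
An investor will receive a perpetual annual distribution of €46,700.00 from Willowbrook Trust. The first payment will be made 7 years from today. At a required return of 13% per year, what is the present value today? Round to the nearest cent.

Value at end of year 6: C / r = €46,700.00 / 0.13 = €359,230.7692
Discount to today: PV = €359,230.7692 / (1 + 0.13)^6 = €359,230.7692 / 2.081952 = €172,545.19

€172545.19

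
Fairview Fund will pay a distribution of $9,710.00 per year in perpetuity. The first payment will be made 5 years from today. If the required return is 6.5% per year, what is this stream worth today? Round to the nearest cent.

Value at end of year 4: C / r = $9,710.00 / 0.065 = $149,384.6154
Discount to today: PV = $149,384.6154 / (1 + 0.065)^4 = $149,384.6154 / 1.286466 = $116,120.11

$116120.11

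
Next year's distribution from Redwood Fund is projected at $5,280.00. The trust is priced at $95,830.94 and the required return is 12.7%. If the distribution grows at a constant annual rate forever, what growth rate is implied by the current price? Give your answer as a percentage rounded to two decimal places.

7.19%

P = D₁/(r−g) ⇒ g = r − D₁/P = 0.127 − $5,280.00/$95,830.94 = 0.071903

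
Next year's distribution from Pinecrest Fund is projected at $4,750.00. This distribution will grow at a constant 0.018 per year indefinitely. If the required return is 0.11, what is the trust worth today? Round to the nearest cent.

$51630.43

Growing perpetuity: P = D₁ / (r − g) = $4,750.0000 / (0.11 − 0.018) = $51,630.43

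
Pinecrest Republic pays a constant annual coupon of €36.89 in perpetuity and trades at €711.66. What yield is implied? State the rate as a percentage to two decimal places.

P = C/r ⇒ r = C/P = €36.89/€711.66 = 0.051837

5.18%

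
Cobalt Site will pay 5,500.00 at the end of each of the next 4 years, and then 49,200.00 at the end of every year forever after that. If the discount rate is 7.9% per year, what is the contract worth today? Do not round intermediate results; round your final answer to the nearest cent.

PV of 4-year annuity: 5,500.00 × [1 − (1+0.079)^−4] / 0.079 = 18257.31969
Perpetuity value at year 4: 49,200.00 / 0.079 = 622784.81013
PV of perpetuity: 622784.81013 / (1+0.079)^4 = 459464.78670
Total PV = 18257.31969 + 459464.78670 = 477722.10639

477722.11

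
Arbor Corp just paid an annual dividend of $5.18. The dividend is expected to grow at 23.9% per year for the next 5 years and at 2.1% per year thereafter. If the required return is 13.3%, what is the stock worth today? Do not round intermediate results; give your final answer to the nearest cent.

$107.99

D_1 = 6.41802
D_2 = 7.95193
D_3 = 9.85244
D_4 = 12.20717
D_5 = 15.12468
Terminal value at year 5: TV = D_5×(1+g_2)/(r−g_2) = 15.44230/0.112 = 137.87769
P_0 = D_1/(1+r)^1 + D_2/(1+r)^2 + D_3/(1+r)^3 + D_4/(1+r)^4 + D_5/(1+r)^5 + TV/(1+r)^5
    = 5.66462 + 6.19459 + 6.77414 + 7.40790 + 8.10096 + 73.84897 = 107.99119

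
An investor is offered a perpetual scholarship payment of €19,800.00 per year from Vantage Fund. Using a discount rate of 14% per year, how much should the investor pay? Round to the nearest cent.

Level perpetuity: PV = C / r = €19,800.00 / 0.14 = €141,428.57

€141428.57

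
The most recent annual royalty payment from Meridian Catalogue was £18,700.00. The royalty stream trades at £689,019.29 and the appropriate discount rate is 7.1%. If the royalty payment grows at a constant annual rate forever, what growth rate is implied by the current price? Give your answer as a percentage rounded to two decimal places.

4.27%

P = D₀(1+g)/(r−g) ⇒ P(r−g) = D₀(1+g) ⇒ g(P+D₀) = P·r − D₀
g = (P·r − D₀)/(P + D₀) = (£689,019.29×0.071 − £18,700.00) / (£689,019.29 + £18,700.00) = 0.042701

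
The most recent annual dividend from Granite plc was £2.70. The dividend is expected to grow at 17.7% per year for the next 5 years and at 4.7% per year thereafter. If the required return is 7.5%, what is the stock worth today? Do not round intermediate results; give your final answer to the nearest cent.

£176.72

D_1 = 3.17790
D_2 = 3.74039
D_3 = 4.40244
D_4 = 5.18167
D_5 = 6.09882
Terminal value at year 5: TV = D_5×(1+g_2)/(r−g_2) = 6.38547/0.028 = 228.05244
P_0 = D_1/(1+r)^1 + D_2/(1+r)^2 + D_3/(1+r)^3 + D_4/(1+r)^4 + D_5/(1+r)^5 + TV/(1+r)^5
    = 2.95619 + 3.23668 + 3.54379 + 3.88004 + 4.24819 + 158.85190 = 176.71678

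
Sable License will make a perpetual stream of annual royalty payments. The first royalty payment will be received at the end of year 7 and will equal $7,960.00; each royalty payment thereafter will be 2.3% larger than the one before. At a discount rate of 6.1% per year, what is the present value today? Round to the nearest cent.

Value at end of year 6: C₁ / (r − g) = $7,960.00 / (0.061 − 0.023) = $209,473.6842
Discount to today: PV = $209,473.6842 / (1 + 0.061)^6 = $209,473.6842 / 1.426567 = $146,837.56

$146837.56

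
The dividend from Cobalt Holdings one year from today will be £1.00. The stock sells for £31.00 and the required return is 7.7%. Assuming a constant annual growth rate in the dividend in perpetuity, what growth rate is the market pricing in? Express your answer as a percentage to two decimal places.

P = D₁/(r−g) ⇒ g = r − D₁/P = 0.077 − £1.00/£31.00 = 0.044742

4.47%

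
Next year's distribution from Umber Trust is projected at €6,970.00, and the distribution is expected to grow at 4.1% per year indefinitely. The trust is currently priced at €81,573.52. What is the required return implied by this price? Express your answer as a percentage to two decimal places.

12.64%

P = D₁/(r − g) ⇒ r = D₁/P + g = €6,970.0000/€81,573.52 + 0.041 = 0.085444 + 0.041 = 0.126444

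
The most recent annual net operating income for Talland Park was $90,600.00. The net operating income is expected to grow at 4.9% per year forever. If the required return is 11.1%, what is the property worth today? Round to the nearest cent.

D₁ = D₀ × (1 + g) = $90,600.00 × 1.049 = $95,039.4000
Growing perpetuity: P = D₁ / (r − g) = $95,039.4000 / (0.111 − 0.049) = $1,532,893.55

$1532893.55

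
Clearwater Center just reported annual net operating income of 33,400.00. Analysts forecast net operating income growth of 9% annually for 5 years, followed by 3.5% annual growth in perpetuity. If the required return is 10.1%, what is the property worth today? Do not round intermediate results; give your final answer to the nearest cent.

660186.23

D_1 = 36406.00000
D_2 = 39682.54000
D_3 = 43253.96860
D_4 = 47146.82577
D_5 = 51390.04009
Terminal value at year 5: TV = D_5×(1+g_2)/(r−g_2) = 53188.69150/0.066 = 805889.26511
P_0 = D_1/(1+r)^1 + D_2/(1+r)^2 + D_3/(1+r)^3 + D_4/(1+r)^4 + D_5/(1+r)^5 + TV/(1+r)^5
    = 33066.30336 + 32735.94066 + 32408.87858 + 32085.08415 + 31764.52473 + 498125.50142 = 660186.23290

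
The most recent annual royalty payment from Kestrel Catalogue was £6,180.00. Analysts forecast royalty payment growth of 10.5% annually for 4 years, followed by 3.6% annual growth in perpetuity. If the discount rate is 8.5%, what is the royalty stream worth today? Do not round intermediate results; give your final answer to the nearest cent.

£166447.02

D_1 = 6828.90000
D_2 = 7545.93450
D_3 = 8338.25762
D_4 = 9213.77467
Terminal value at year 4: TV = D_4×(1+g_2)/(r−g_2) = 9545.47056/0.049 = 194805.52165
P_0 = D_1/(1+r)^1 + D_2/(1+r)^2 + D_3/(1+r)^3 + D_4/(1+r)^4 + TV/(1+r)^4
    = 6293.91705 + 6409.93395 + 6528.08942 + 6648.42286 + 140566.65486 = 166447.01815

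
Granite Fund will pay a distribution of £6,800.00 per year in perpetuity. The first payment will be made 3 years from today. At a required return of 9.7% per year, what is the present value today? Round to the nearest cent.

Value at end of year 2: C / r = £6,800.00 / 0.097 = £70,103.0928
Discount to today: PV = £70,103.0928 / (1 + 0.097)^2 = £70,103.0928 / 1.203409 = £58,253.75

£58253.75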